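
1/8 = 0.12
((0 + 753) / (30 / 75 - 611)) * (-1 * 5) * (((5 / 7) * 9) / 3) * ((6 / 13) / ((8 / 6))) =2541375 / 555646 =4.57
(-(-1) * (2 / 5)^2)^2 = 16 / 625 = 0.03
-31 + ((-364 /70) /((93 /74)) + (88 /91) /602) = -447521089 /12736815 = -35.14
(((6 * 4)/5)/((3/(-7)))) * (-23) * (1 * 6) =7728/5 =1545.60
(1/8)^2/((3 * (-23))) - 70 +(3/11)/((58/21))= -98470495/1408704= -69.90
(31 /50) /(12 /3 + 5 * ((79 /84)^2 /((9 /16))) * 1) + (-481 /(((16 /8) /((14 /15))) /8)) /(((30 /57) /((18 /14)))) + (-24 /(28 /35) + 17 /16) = -83156443991 /18832400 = -4415.61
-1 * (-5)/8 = 5/8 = 0.62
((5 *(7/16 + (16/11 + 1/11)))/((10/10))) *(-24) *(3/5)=-3141/22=-142.77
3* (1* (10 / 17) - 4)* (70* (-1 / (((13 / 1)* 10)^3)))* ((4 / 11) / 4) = 609 / 20541950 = 0.00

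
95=95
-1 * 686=-686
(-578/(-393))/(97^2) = 578/3697737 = 0.00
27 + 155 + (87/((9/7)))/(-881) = 181.92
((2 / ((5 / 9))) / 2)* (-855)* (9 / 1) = -13851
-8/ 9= -0.89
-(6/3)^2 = -4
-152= -152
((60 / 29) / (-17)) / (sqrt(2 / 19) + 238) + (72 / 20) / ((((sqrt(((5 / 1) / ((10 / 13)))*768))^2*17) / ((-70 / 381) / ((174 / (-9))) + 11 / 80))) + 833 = 30*sqrt(38) / 265291681 + 9340183492541597663 / 11212712072473600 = 833.00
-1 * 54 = -54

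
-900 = -900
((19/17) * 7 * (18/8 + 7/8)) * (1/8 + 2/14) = 7125/1088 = 6.55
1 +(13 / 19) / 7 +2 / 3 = 704 / 399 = 1.76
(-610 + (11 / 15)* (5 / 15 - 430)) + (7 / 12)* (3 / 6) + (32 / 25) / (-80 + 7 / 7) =-131508469 / 142200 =-924.81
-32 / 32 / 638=-1 / 638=-0.00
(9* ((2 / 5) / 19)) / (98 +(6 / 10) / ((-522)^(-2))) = 9 / 7770449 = 0.00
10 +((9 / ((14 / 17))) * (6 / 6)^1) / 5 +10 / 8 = 1881 / 140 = 13.44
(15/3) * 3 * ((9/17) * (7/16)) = 945/272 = 3.47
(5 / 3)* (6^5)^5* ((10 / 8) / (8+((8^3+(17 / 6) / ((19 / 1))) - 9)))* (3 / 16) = 1266036263832807014400 / 58271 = 21726695334434058.35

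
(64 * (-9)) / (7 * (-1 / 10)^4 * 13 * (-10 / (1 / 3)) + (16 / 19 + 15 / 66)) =-40128000 / 55481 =-723.27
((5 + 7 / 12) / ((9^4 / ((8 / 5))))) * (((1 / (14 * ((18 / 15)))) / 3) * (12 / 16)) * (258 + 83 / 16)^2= 1188078907 / 846526464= 1.40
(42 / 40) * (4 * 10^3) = 4200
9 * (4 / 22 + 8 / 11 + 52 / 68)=2817 / 187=15.06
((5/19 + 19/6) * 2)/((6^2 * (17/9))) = 23/228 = 0.10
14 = 14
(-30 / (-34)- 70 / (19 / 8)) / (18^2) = -9235 / 104652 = -0.09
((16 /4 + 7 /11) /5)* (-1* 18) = -918 /55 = -16.69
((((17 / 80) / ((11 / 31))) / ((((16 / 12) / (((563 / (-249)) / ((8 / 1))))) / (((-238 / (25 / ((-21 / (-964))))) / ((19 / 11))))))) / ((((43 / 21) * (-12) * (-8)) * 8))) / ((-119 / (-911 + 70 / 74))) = 183575732823 / 2476731133952000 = 0.00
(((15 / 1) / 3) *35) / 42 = 4.17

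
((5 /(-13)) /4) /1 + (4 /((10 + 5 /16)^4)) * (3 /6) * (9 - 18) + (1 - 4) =-13266071369 /4282492500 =-3.10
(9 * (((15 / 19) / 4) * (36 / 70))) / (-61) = -243 / 16226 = -0.01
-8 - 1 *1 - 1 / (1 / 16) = -25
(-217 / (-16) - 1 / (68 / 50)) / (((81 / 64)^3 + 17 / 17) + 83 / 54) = 1543421952 / 549198107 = 2.81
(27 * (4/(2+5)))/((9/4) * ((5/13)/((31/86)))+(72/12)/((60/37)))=217620/86051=2.53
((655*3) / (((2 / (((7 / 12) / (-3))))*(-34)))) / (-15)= -917 / 2448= -0.37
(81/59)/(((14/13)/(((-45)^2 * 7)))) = 18070.55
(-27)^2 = 729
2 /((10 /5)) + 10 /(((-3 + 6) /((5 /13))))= 89 /39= 2.28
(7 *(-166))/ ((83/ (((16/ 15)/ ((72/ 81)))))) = -84/ 5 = -16.80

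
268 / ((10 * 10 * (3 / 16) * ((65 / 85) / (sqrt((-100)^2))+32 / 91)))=6633536 / 166749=39.78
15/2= 7.50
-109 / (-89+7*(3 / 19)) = 2071 / 1670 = 1.24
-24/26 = -12/13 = -0.92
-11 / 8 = -1.38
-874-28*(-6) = -706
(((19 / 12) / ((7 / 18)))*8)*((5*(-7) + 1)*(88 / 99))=-984.38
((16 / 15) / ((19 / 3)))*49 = 784 / 95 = 8.25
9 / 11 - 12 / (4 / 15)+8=-398 / 11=-36.18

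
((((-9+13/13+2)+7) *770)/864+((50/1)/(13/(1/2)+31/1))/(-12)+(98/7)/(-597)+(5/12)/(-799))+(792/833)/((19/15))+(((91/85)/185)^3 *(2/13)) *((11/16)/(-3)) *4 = 22595087605913933906323/14627035805210057250000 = 1.54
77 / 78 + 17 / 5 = 1711 / 390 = 4.39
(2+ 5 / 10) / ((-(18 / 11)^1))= -55 / 36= -1.53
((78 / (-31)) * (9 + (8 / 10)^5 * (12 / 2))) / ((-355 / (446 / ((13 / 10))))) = 183407688 / 6878125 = 26.67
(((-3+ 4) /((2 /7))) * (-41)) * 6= -861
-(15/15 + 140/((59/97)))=-13639/59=-231.17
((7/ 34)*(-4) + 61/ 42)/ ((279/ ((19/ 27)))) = 8531/ 5378562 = 0.00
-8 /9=-0.89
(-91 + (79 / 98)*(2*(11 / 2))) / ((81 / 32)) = -42928 / 1323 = -32.45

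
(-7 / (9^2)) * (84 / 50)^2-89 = -501997 / 5625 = -89.24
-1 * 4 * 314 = -1256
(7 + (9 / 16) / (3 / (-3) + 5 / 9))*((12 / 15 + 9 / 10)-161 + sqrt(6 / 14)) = -584631 / 640 + 367*sqrt(21) / 448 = -909.73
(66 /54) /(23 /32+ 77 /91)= 4576 /5859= 0.78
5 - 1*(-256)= 261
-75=-75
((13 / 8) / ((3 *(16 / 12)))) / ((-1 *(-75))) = 13 / 2400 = 0.01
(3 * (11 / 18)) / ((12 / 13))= 143 / 72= 1.99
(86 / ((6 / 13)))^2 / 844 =41.14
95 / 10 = 19 / 2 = 9.50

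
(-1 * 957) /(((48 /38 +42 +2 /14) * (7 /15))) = -272745 /5773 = -47.24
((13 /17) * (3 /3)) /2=13 /34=0.38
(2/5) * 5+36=38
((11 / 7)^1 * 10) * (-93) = -10230 / 7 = -1461.43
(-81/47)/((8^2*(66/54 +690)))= -729/18712768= -0.00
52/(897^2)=4/61893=0.00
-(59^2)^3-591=-42180534232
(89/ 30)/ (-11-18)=-0.10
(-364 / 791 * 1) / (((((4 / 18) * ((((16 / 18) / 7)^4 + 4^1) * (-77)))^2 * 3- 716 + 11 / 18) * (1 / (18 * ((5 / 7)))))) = -182839442534133840 / 412257158420800701913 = -0.00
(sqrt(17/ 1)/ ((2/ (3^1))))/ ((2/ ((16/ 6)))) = 2 * sqrt(17) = 8.25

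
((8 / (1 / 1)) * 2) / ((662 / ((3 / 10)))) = 12 / 1655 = 0.01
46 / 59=0.78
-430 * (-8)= 3440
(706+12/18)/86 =1060/129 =8.22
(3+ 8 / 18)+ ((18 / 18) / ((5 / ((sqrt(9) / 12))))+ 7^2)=9449 / 180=52.49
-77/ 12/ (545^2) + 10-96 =-306529877/ 3564300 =-86.00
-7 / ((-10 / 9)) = 63 / 10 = 6.30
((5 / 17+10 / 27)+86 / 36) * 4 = 5606 / 459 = 12.21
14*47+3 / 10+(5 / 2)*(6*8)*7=1498.30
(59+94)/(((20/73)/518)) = 2892771/10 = 289277.10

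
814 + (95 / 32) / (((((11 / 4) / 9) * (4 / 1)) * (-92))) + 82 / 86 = 1134795747 / 1392512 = 814.93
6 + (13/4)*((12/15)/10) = 313/50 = 6.26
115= 115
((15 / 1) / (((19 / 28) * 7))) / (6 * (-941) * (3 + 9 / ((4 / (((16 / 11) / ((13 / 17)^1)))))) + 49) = -8580 / 111539101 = -0.00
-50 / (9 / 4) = -200 / 9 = -22.22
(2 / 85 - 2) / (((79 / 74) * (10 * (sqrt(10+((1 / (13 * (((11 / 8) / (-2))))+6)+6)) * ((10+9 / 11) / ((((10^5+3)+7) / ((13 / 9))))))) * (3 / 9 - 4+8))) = -2637623736 * sqrt(447590) / 30192285175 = -58.45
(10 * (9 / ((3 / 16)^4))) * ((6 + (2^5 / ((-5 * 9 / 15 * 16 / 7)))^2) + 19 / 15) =171311104 / 81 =2114951.90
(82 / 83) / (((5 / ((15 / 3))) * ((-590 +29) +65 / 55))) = -0.00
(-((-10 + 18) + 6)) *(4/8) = -7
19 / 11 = 1.73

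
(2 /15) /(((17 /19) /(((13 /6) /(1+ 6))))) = 247 /5355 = 0.05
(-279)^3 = -21717639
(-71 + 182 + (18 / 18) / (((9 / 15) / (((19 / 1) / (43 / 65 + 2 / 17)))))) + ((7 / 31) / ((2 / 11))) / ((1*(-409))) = 9932225413 / 65499714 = 151.64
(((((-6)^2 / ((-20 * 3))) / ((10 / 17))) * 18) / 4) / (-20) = 459 / 2000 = 0.23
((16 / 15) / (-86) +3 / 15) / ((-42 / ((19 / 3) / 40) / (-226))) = 259787 / 1625400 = 0.16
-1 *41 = -41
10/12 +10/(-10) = -1/6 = -0.17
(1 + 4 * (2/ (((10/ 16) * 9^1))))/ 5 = 109/ 225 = 0.48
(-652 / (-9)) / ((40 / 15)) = 163 / 6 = 27.17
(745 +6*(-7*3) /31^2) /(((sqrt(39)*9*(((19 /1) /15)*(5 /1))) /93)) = 55063*sqrt(39) /1767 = 194.61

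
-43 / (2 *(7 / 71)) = -3053 / 14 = -218.07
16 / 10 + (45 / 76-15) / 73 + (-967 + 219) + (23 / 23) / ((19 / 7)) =-283567 / 380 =-746.23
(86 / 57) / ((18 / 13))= 559 / 513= 1.09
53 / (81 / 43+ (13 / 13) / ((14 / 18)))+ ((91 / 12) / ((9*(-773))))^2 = 116546844673 / 6969578256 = 16.72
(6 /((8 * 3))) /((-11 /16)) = -4 /11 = -0.36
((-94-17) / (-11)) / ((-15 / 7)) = -259 / 55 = -4.71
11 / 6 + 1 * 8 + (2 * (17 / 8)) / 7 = 877 / 84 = 10.44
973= 973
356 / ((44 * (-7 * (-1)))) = 89 / 77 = 1.16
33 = 33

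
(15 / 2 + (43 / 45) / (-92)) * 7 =217049 / 4140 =52.43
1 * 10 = 10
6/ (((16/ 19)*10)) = 57/ 80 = 0.71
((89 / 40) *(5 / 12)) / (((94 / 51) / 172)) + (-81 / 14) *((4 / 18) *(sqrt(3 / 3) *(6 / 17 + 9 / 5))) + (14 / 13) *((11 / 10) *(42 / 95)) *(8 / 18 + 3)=141822643489 / 1657765200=85.55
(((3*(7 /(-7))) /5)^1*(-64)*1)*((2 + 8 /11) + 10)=5376 /11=488.73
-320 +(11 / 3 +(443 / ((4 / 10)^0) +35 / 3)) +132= 811 / 3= 270.33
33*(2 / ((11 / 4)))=24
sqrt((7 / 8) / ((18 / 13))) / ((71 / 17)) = 17 * sqrt(91) / 852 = 0.19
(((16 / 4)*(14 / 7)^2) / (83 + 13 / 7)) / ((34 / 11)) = 28 / 459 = 0.06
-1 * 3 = -3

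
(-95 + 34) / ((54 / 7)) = -427 / 54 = -7.91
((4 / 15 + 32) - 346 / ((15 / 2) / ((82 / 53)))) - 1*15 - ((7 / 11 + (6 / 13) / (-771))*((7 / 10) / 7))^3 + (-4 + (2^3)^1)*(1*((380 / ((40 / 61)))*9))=2189633319509574032223 / 105230914186232120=20807.89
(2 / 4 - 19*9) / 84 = -341 / 168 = -2.03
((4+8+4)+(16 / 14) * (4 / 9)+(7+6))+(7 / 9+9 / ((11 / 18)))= 3466 / 77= 45.01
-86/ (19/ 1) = -4.53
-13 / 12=-1.08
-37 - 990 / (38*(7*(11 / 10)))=-40.38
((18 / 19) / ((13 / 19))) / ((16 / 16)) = 18 / 13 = 1.38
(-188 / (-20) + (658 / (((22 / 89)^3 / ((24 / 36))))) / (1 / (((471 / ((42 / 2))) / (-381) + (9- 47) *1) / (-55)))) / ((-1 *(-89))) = 3364727073451 / 14893850070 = 225.91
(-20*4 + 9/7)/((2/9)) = -354.21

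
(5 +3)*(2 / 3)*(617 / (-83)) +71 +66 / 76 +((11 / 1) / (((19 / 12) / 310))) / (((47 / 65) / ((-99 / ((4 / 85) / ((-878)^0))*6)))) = -16719501769499 / 444714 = -37596076.96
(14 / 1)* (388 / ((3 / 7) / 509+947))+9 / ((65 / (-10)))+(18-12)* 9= 639883246 / 10966033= 58.35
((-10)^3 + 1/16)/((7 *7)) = -15999/784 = -20.41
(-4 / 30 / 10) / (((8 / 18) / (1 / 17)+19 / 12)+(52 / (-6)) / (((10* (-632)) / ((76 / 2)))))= -237 / 163370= -0.00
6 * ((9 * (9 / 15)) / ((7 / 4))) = 18.51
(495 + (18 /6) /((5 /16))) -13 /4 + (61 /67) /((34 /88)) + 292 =18126193 /22780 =795.71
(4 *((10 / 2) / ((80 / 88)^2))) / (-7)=-121 / 35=-3.46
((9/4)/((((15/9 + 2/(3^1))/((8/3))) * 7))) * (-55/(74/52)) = -25740/1813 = -14.20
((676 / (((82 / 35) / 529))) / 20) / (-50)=-625807 / 4100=-152.64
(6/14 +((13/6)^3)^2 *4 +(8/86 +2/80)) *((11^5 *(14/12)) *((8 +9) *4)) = 19915087522162481/3761640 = 5294256633.32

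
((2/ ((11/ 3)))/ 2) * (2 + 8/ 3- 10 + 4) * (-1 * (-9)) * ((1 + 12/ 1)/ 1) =-468/ 11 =-42.55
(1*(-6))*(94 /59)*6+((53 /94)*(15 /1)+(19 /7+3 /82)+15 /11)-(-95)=439609185 /8754361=50.22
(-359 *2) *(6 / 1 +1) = -5026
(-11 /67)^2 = 121 /4489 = 0.03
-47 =-47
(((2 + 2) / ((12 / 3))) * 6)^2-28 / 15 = 512 / 15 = 34.13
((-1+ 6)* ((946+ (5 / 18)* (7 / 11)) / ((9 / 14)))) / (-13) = -504385 / 891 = -566.09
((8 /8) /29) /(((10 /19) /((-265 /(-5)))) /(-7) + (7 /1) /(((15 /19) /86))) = 105735 /2338163048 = 0.00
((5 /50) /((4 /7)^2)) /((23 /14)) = 0.19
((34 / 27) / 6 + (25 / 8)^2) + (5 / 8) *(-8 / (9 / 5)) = 37313 / 5184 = 7.20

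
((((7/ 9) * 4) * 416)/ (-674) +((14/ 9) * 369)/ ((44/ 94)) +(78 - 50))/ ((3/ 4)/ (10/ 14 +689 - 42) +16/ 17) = 12881965053944/ 9693052479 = 1328.99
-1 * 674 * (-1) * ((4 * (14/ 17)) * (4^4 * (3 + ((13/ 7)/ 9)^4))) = 65273317900288/ 38257191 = 1706171.21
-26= -26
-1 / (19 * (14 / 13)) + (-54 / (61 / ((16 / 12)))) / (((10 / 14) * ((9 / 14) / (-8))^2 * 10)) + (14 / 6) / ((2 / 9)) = -27636106 / 1825425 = -15.14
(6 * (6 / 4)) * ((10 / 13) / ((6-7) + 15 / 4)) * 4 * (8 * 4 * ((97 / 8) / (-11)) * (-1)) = 558720 / 1573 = 355.19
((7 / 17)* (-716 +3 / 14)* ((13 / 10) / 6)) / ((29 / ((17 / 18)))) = -130273 / 62640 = -2.08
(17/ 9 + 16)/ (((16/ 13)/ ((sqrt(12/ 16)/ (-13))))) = -161 *sqrt(3)/ 288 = -0.97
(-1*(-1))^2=1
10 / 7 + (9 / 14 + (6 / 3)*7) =225 / 14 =16.07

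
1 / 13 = 0.08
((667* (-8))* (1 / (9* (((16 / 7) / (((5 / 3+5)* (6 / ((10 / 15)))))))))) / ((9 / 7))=-326830 / 27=-12104.81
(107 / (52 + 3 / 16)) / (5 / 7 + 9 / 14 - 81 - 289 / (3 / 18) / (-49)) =-167776 / 3621395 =-0.05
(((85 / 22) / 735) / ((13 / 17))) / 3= 289 / 126126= 0.00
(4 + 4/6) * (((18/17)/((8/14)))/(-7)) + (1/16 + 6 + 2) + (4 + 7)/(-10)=5.73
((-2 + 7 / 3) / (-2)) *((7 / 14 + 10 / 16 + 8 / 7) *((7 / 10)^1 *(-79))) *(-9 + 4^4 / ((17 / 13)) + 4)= 10845673 / 2720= 3987.38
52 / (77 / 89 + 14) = 4628 / 1323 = 3.50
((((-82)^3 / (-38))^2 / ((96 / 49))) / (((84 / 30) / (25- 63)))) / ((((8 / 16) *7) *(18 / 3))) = -23750521205 / 342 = -69445968.44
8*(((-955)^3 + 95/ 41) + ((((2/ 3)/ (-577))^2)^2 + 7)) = -2564910558352873447692776/ 368105348935161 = -6967870925.46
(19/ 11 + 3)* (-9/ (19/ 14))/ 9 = -728/ 209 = -3.48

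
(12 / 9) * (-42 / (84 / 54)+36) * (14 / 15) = 56 / 5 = 11.20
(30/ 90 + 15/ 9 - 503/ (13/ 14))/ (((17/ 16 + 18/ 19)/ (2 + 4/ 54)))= -119440384/ 214461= -556.93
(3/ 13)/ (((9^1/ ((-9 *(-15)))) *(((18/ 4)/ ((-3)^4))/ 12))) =9720/ 13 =747.69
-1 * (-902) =902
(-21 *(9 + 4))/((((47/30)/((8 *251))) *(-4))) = 4111380/47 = 87476.17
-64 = -64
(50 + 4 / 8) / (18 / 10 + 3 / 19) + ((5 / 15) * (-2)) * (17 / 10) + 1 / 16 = 61311 / 2480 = 24.72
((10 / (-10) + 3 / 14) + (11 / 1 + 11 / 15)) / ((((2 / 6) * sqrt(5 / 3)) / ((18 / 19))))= 1089 * sqrt(15) / 175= 24.10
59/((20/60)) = 177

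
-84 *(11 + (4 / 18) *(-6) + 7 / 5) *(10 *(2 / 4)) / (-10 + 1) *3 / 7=664 / 3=221.33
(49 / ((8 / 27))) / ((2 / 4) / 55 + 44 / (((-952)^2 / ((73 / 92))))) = 63199410120 / 3488887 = 18114.49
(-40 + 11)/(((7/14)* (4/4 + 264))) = -58/265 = -0.22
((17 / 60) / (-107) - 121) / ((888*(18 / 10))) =-776837 / 10261728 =-0.08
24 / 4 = 6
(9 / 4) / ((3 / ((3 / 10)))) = 9 / 40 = 0.22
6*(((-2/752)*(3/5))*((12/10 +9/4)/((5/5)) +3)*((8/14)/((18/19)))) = -2451/65800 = -0.04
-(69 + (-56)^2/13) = -4033/13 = -310.23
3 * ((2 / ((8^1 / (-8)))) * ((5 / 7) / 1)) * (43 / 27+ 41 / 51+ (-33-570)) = 2756770 / 1071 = 2574.01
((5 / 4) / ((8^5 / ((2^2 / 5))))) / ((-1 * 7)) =-1 / 229376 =-0.00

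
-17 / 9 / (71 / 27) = -51 / 71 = -0.72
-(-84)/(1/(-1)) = -84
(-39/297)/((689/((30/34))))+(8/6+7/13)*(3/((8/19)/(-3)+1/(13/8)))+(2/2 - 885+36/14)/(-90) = 431870267/19980576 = 21.61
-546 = -546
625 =625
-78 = -78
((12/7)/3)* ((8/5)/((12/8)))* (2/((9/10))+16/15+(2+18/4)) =28192/4725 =5.97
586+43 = 629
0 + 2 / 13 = 2 / 13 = 0.15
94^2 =8836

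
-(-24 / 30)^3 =64 / 125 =0.51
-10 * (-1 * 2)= 20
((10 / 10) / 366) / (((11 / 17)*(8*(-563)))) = -17 / 18133104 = -0.00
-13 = -13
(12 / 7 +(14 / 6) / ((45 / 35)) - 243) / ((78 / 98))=-316820 / 1053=-300.87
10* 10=100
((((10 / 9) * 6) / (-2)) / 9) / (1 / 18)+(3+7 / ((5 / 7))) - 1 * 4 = 32 / 15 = 2.13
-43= -43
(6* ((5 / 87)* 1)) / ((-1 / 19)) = -190 / 29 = -6.55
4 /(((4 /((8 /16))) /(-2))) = -1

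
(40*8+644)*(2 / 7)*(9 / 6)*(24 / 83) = 69408 / 581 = 119.46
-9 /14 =-0.64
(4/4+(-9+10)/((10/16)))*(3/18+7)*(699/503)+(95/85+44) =6072209/85510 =71.01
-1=-1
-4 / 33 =-0.12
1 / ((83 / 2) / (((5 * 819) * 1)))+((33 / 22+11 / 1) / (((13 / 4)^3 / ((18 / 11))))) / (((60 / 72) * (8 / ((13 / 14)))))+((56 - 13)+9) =162830218 / 1080079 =150.76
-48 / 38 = -24 / 19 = -1.26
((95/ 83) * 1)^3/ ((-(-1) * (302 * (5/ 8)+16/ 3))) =10288500/ 1331691923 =0.01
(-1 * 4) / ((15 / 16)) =-64 / 15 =-4.27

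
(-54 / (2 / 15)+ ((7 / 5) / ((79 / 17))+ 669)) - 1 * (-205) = 185374 / 395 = 469.30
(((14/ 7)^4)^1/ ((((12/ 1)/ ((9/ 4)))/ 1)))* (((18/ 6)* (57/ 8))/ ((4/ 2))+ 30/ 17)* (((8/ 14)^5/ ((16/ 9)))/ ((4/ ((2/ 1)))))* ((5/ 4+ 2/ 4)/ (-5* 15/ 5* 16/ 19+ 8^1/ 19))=-1737531/ 18939088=-0.09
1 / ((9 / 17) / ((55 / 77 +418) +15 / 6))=100249 / 126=795.63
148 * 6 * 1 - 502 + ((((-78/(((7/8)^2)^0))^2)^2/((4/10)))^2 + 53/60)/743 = 513792889023383933/44580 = 11525188179079.94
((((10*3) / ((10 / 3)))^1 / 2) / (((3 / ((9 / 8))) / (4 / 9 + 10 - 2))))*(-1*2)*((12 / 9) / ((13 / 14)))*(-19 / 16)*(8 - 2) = 7581 / 26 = 291.58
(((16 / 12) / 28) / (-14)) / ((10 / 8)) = -2 / 735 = -0.00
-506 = -506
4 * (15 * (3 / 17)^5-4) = -22703132 / 1419857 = -15.99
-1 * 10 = -10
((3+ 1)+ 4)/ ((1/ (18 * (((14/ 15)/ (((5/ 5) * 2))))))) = 336/ 5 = 67.20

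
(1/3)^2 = 1/9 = 0.11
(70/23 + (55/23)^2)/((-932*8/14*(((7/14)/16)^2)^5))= -2283113904844308480/123257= -18523198721730.27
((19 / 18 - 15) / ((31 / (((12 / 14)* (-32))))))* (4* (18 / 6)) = 32128 / 217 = 148.06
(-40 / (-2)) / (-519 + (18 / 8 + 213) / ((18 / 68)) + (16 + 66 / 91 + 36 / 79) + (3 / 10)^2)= 43134000 / 671677553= 0.06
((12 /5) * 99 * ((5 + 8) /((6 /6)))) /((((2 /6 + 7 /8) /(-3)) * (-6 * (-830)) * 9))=-10296 /60175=-0.17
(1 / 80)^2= 1 / 6400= 0.00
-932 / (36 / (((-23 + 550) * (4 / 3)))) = -491164 / 27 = -18191.26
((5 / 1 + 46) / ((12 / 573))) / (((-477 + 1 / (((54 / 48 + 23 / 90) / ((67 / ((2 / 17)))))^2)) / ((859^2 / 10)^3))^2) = 31976123273384089855654155486299081217833496807967 / 2342531784029359585932000000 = 13650240945026735412541.21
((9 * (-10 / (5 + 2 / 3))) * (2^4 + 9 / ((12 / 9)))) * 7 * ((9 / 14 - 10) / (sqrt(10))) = 321867 * sqrt(10) / 136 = 7484.06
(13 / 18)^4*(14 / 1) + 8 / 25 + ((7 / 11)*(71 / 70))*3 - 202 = -2828159671 / 14434200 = -195.93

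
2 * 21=42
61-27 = 34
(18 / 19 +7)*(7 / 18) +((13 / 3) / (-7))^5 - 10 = -1086412541 / 155195838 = -7.00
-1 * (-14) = 14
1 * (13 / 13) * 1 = 1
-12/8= -3/2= -1.50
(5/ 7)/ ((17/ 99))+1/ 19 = 9524/ 2261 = 4.21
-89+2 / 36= -1601 / 18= -88.94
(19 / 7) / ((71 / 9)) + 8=4147 / 497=8.34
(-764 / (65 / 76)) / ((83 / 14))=-812896 / 5395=-150.68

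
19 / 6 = 3.17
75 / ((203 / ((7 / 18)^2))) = 175 / 3132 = 0.06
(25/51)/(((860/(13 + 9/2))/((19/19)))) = 175/17544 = 0.01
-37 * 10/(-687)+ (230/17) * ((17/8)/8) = 4.13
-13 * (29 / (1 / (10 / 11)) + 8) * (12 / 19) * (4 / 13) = -18144 / 209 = -86.81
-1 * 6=-6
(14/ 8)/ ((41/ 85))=595/ 164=3.63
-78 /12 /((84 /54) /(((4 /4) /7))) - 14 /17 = -4733 /3332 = -1.42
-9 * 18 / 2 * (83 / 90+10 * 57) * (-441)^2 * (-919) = 82652245451433 / 10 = 8265224545143.30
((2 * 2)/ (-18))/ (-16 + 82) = -0.00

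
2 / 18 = 1 / 9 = 0.11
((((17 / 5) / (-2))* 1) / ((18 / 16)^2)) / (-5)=544 / 2025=0.27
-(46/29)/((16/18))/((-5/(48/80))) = 621/2900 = 0.21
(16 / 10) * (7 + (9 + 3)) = 152 / 5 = 30.40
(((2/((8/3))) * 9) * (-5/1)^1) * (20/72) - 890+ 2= -897.38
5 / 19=0.26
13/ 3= 4.33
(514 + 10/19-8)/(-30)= -1604/95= -16.88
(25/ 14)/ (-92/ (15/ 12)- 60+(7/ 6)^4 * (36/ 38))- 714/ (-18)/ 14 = 106803461/ 37876398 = 2.82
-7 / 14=-1 / 2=-0.50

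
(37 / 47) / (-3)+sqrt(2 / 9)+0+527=sqrt(2) / 3+74270 / 141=527.21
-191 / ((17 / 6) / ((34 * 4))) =-9168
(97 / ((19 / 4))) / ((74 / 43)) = 8342 / 703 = 11.87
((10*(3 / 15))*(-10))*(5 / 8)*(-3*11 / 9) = 275 / 6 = 45.83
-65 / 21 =-3.10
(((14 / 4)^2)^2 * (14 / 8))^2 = 282475249 / 4096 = 68963.68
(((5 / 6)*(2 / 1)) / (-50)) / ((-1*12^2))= 1 / 4320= 0.00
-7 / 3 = -2.33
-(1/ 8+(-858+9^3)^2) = -133129/ 8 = -16641.12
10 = 10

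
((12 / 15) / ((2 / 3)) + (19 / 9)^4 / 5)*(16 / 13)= 2714992 / 426465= 6.37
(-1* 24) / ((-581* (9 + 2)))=24 / 6391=0.00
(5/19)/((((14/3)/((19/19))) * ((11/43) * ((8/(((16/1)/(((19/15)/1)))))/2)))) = 19350/27797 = 0.70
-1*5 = -5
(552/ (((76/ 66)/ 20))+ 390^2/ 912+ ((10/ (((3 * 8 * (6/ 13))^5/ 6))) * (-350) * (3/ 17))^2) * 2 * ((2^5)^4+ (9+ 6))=2186014882299039175144444811215/ 106863101641331048448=20456217803.19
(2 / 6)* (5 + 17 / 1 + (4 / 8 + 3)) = 17 / 2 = 8.50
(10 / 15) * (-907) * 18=-10884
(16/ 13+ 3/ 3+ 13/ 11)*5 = 2440/ 143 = 17.06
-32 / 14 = -16 / 7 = -2.29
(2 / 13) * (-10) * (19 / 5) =-76 / 13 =-5.85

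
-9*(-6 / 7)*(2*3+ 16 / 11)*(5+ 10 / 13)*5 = 1660500 / 1001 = 1658.84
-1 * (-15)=15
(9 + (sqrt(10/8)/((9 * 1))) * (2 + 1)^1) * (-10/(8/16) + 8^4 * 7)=14326 * sqrt(5)/3 + 257868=268545.97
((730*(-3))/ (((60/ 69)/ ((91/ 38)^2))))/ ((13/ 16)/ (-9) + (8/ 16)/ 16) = 1501610292/ 6137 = 244681.49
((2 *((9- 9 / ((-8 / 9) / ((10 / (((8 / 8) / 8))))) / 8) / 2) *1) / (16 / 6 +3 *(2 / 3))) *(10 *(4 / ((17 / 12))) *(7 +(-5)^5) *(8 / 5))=-56572992 / 17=-3327823.06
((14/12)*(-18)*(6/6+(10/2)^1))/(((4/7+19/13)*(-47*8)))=5733/34780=0.16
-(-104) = 104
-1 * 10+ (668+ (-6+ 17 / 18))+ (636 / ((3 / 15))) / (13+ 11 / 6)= 1389457 / 1602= 867.33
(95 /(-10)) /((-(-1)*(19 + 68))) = -19 /174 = -0.11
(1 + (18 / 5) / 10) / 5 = 34 / 125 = 0.27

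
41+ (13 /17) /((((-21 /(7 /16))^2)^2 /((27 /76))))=10414718989 /254017536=41.00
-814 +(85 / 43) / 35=-244997 / 301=-813.94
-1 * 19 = -19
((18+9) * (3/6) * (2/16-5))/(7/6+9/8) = -3159/110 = -28.72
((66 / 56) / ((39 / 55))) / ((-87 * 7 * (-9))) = 605 / 1995084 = 0.00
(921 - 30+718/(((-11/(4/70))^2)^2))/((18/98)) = 19575849718363/4035425625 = 4851.00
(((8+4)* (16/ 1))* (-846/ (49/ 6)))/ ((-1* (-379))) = -974592/ 18571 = -52.48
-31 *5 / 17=-155 / 17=-9.12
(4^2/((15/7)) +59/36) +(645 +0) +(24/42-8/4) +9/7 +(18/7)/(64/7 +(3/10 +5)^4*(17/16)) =86904861031703/132889013460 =653.97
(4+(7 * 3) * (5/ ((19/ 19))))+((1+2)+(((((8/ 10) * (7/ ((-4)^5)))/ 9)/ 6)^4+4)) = 2647725189114101762401/ 22825217147535360000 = 116.00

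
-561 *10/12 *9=-4207.50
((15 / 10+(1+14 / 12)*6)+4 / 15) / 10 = 443 / 300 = 1.48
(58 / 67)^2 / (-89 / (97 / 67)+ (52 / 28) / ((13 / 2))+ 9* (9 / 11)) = -12562858 / 902329401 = -0.01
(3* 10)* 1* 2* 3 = 180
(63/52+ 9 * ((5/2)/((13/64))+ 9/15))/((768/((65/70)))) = 10173/71680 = 0.14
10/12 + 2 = 17/6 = 2.83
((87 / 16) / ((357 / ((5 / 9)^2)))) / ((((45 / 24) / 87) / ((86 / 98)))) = 180815 / 944622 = 0.19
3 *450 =1350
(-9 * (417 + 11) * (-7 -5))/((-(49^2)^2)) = -46224/5764801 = -0.01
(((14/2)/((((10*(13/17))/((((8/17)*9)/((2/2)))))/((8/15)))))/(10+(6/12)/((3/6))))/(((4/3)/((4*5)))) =2016/715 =2.82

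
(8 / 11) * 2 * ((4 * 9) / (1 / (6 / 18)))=192 / 11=17.45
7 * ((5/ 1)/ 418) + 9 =9.08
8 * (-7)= -56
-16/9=-1.78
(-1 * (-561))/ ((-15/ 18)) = -3366/ 5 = -673.20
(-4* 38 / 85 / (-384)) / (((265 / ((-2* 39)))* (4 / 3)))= -741 / 720800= -0.00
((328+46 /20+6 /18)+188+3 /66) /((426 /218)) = 9328438 /35145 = 265.43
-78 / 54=-1.44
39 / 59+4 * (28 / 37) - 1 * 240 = -515869 / 2183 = -236.31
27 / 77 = 0.35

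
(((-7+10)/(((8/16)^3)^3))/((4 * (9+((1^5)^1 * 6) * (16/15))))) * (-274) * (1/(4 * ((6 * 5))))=-56.94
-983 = -983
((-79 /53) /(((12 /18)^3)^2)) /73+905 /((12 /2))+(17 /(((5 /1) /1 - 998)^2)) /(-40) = 183854533243621 /1220807545920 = 150.60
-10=-10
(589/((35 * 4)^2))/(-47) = -589/921200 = -0.00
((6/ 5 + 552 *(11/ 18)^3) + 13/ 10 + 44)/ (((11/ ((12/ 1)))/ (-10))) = -1676500/ 891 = -1881.59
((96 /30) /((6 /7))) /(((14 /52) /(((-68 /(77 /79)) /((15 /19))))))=-21230144 /17325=-1225.41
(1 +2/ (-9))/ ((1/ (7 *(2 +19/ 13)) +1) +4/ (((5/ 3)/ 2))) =49/ 368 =0.13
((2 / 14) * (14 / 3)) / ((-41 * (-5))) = 2 / 615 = 0.00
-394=-394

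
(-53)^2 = 2809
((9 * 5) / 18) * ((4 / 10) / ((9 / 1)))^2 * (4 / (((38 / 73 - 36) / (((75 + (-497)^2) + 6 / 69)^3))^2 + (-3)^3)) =-359014004282711165150502421107674429696486528 / 490727267103930823865092996851451940837251181835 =-0.00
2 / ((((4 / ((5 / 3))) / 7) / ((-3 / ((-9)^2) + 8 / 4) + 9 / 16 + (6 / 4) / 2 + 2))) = 79765 / 2592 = 30.77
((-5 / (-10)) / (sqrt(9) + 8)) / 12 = 0.00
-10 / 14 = -5 / 7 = -0.71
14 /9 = 1.56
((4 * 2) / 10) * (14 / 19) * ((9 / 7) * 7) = 504 / 95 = 5.31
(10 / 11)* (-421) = -382.73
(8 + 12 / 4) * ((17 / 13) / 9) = 187 / 117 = 1.60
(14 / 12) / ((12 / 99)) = 77 / 8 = 9.62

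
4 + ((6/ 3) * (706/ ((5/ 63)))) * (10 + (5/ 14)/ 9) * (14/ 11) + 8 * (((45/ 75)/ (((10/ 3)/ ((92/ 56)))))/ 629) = 25024010614/ 110075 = 227336.00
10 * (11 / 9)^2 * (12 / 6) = 2420 / 81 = 29.88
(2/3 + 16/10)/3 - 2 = -1.24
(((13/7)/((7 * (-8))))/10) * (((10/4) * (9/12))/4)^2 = -585/802816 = -0.00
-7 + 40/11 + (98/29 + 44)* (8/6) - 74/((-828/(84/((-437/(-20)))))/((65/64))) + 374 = 33408635065/76950456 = 434.16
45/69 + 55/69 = 100/69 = 1.45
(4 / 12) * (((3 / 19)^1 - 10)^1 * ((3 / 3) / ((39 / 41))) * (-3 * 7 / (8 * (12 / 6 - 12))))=-53669 / 59280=-0.91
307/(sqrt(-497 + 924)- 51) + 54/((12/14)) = 121305/2174- 307*sqrt(427)/2174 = 52.88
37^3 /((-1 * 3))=-50653 /3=-16884.33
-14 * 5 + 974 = 904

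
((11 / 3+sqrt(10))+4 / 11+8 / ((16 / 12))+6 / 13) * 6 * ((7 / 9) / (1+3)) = 7 * sqrt(10) / 6+31507 / 2574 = 15.93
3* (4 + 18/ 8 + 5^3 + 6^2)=2007/ 4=501.75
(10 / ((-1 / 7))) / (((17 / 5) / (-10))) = 3500 / 17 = 205.88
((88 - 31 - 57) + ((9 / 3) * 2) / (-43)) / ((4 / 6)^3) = -81 / 172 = -0.47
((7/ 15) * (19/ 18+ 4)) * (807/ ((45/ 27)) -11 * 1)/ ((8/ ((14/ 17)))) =5274997/ 45900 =114.92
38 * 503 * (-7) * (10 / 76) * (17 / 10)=-59857 / 2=-29928.50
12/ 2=6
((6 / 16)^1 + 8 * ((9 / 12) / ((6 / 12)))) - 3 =75 / 8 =9.38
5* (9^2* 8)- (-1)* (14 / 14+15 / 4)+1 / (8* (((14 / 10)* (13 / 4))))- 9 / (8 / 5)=3239.15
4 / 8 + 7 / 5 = 1.90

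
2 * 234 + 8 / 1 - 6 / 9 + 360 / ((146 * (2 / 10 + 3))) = 417067 / 876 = 476.10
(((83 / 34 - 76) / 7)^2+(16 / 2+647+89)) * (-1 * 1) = -48398137 / 56644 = -854.43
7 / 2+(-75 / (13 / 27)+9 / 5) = -19561 / 130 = -150.47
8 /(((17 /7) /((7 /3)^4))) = 134456 /1377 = 97.64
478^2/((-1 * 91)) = -228484/91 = -2510.81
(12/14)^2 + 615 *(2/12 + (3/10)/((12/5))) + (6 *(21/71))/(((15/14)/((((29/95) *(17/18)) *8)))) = 7294771229/39660600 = 183.93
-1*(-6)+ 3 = 9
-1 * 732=-732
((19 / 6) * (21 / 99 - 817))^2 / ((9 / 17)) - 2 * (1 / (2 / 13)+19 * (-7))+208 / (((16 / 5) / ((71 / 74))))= 82486929574435 / 6527466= 12636899.15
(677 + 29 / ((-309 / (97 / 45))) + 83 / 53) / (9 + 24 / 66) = 5499233641 / 75907395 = 72.45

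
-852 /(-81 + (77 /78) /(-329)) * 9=28110888 /296957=94.66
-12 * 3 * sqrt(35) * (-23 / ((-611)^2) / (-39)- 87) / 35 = 3040027512 * sqrt(35) / 33972211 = 529.40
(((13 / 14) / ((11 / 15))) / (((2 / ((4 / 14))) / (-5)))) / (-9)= 325 / 3234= 0.10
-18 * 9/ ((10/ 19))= -1539/ 5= -307.80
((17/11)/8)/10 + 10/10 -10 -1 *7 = -14063/880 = -15.98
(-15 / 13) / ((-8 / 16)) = 30 / 13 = 2.31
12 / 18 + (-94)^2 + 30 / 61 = 1617200 / 183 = 8837.16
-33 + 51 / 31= -972 / 31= -31.35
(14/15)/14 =1/15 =0.07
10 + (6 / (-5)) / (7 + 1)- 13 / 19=9.17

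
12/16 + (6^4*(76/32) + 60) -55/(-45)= 113039/36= 3139.97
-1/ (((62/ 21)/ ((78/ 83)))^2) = -670761/ 6620329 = -0.10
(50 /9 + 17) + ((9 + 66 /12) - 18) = 343 /18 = 19.06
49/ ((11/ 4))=196/ 11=17.82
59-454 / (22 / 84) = -18419 / 11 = -1674.45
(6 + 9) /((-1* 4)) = -15 /4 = -3.75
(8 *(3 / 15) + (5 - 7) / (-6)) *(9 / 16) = 87 / 80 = 1.09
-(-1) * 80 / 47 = 80 / 47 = 1.70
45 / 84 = 15 / 28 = 0.54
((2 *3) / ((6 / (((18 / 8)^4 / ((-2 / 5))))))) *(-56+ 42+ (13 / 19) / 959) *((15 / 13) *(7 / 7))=125518983075 / 121278976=1034.96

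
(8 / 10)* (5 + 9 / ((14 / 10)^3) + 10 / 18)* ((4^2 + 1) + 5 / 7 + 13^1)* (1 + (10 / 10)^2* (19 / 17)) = 18765200 / 40817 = 459.74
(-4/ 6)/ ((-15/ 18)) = 4/ 5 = 0.80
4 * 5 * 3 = 60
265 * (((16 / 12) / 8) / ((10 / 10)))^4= 265 / 1296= 0.20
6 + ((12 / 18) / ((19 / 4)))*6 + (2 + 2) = 206 / 19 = 10.84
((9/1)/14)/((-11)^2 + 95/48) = 216/41321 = 0.01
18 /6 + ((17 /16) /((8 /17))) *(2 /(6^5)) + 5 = 3981601 /497664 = 8.00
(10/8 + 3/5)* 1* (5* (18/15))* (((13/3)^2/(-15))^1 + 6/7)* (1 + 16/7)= -317423/22050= -14.40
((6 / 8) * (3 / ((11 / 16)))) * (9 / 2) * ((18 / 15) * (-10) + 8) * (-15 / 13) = 9720 / 143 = 67.97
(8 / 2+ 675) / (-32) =-679 / 32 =-21.22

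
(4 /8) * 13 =13 /2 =6.50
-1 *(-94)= 94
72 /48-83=-163 /2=-81.50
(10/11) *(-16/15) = -32/33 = -0.97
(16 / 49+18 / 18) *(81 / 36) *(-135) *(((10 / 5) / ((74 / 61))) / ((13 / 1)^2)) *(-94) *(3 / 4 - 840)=-310094.58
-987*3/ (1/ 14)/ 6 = -6909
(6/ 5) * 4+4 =44/ 5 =8.80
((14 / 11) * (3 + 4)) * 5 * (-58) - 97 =-2680.64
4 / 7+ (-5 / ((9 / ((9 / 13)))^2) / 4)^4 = 0.57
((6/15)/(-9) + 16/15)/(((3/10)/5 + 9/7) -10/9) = 3220/739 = 4.36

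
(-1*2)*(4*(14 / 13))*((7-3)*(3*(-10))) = 13440 / 13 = 1033.85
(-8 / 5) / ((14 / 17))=-68 / 35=-1.94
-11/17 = -0.65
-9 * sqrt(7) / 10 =-2.38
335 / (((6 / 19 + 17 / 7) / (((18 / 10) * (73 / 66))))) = 26733 / 110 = 243.03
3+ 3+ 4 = 10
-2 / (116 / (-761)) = 761 / 58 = 13.12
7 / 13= 0.54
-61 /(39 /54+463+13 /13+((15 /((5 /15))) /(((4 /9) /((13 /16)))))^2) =-2248704 /266613545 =-0.01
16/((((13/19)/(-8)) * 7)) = -2432/91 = -26.73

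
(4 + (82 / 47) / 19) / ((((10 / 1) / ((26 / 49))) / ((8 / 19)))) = 54288 / 593845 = 0.09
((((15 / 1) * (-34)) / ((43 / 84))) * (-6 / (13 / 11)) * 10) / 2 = 14137200 / 559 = 25290.16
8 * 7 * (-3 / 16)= -21 / 2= -10.50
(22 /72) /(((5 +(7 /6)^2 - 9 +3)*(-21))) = -11 /273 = -0.04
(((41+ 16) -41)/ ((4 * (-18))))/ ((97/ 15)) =-10/ 291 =-0.03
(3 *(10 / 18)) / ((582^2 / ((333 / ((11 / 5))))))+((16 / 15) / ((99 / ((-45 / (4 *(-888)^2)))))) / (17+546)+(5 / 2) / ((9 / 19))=181904785622531 / 34461306901296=5.28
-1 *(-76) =76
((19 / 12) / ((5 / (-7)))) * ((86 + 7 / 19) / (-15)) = 3829 / 300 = 12.76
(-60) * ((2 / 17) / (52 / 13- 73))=0.10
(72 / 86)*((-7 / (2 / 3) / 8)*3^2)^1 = -1701 / 172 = -9.89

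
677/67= 10.10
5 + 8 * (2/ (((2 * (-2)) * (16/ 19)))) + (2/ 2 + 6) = 29/ 4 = 7.25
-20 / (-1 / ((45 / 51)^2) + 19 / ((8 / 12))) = -9000 / 12247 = -0.73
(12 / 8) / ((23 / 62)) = 93 / 23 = 4.04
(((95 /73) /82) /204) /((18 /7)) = 665 /21980592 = 0.00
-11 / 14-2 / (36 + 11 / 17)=-1047 / 1246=-0.84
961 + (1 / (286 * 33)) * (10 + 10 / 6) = 27209789 / 28314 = 961.00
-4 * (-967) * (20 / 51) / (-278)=-38680 / 7089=-5.46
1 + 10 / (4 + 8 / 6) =23 / 8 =2.88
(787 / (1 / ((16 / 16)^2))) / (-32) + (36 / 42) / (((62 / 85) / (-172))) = -1574299 / 6944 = -226.71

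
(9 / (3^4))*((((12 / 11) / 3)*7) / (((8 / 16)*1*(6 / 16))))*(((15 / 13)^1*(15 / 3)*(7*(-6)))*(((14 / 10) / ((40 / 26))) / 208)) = -686 / 429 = -1.60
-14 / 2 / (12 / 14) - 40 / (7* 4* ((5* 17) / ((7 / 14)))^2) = -247819 / 30345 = -8.17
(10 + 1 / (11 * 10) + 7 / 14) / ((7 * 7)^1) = 578 / 2695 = 0.21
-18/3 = -6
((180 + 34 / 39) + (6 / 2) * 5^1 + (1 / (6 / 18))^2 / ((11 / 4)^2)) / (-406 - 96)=-929935 / 2368938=-0.39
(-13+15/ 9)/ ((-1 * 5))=34/ 15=2.27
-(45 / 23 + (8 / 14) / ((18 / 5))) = -2.12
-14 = -14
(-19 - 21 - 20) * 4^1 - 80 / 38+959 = 13621 / 19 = 716.89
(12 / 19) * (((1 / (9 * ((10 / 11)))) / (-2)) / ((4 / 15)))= -11 / 76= -0.14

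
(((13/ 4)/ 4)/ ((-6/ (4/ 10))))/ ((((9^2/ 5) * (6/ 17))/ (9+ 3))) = -221/ 1944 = -0.11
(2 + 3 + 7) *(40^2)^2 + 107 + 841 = 30720948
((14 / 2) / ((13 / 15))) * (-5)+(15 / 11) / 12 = -23035 / 572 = -40.27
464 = 464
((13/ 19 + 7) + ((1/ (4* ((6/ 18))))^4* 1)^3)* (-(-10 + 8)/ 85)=491914183/ 2709520384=0.18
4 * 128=512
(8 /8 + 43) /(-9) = -44 /9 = -4.89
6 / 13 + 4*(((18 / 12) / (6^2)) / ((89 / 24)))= 586 / 1157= 0.51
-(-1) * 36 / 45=4 / 5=0.80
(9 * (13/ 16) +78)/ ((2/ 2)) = 1365/ 16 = 85.31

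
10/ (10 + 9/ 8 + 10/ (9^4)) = 524880/ 584009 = 0.90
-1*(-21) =21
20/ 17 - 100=-98.82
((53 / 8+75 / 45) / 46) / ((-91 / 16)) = -199 / 6279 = -0.03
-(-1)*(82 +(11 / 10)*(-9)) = 72.10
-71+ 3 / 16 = -1133 / 16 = -70.81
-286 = -286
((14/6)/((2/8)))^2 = 784/9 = 87.11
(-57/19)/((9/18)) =-6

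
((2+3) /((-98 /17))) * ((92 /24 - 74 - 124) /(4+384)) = 99025 /228144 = 0.43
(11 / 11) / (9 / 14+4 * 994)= 14 / 55673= 0.00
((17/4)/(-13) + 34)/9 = 3.74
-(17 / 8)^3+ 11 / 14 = -31575 / 3584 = -8.81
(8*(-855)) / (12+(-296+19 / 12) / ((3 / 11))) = 6.41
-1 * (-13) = 13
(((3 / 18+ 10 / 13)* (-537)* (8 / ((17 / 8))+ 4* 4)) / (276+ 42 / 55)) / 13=-20123180 / 7288801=-2.76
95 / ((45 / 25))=475 / 9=52.78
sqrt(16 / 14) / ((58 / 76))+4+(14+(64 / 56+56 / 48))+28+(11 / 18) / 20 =76*sqrt(14) / 203+121817 / 2520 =49.74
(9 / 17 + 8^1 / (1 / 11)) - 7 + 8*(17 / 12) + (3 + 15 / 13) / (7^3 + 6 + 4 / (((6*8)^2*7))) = 86647685120 / 932953047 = 92.87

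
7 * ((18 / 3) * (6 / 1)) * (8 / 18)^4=7168 / 729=9.83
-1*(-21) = 21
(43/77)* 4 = 2.23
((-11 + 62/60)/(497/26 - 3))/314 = -3887/1973490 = -0.00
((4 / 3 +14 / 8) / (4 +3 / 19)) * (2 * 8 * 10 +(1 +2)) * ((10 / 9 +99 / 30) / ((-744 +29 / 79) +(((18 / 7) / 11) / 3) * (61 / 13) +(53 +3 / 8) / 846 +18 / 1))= -0.74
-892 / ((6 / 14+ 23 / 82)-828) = 1.08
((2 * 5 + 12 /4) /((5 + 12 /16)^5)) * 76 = 1011712 /6436343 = 0.16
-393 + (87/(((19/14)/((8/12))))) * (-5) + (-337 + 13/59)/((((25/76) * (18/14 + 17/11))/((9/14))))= -512677471/610945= -839.15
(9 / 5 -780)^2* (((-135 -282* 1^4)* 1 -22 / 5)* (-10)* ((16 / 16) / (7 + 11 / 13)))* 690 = 19076038101666 / 85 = 224423977666.66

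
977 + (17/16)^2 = 250401/256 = 978.13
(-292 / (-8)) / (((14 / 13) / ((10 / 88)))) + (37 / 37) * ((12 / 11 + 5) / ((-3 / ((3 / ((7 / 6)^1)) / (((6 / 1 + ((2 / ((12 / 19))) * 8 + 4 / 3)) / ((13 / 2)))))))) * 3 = 44369 / 60368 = 0.73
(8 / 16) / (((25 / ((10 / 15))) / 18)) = 6 / 25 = 0.24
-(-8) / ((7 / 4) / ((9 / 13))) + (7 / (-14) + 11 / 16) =4881 / 1456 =3.35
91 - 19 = 72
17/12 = 1.42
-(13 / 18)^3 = -2197 / 5832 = -0.38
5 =5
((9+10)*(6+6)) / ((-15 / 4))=-304 / 5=-60.80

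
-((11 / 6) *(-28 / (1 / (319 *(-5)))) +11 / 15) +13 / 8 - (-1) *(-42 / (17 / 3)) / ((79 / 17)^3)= -1614719465769 / 19721560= -81875.85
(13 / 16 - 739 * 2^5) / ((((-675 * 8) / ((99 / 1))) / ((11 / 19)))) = 9156191 / 36480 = 250.99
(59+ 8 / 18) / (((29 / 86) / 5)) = 881.42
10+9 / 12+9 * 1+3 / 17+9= 1967 / 68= 28.93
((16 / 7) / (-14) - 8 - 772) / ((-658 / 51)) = 60.47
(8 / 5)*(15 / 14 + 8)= 508 / 35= 14.51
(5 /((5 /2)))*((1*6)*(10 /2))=60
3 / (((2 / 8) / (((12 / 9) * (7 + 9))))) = 256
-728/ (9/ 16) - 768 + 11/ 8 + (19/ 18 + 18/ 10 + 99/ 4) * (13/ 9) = -2020.97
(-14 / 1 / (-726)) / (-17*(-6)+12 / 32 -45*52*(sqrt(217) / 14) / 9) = -4480*sqrt(217) / 805141623 -8232 / 268380541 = -0.00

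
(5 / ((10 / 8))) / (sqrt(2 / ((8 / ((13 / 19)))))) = 8 * sqrt(247) / 13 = 9.67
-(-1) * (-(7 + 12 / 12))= -8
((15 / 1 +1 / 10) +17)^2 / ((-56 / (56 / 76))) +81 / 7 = -1.99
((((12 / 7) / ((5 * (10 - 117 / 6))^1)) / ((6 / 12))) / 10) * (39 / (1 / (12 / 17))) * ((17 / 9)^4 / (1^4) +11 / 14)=-51644944 / 19229805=-2.69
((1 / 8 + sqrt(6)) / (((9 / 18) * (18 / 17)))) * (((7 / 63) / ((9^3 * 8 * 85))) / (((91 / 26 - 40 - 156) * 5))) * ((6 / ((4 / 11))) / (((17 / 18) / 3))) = -sqrt(6) / 43375500 - 1 / 347004000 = -0.00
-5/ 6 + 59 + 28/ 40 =883/ 15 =58.87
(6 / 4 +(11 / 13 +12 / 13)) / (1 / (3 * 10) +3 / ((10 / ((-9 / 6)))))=-7.85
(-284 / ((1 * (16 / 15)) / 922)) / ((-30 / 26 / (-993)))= -211262239.50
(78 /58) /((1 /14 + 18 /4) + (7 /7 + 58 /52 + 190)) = 0.01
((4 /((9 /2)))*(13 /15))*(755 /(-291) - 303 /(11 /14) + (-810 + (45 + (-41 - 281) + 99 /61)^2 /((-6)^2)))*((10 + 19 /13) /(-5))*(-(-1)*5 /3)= -38684567155712 /14471769015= -2673.11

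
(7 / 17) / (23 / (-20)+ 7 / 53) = -7420 / 18343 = -0.40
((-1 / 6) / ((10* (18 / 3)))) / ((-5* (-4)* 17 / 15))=-0.00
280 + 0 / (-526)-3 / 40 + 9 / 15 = 11221 / 40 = 280.52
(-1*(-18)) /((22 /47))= 423 /11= 38.45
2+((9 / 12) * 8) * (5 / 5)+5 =13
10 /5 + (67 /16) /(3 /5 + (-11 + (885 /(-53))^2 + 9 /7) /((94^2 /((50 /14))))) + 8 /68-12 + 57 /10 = 2528927462009 /1465411221020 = 1.73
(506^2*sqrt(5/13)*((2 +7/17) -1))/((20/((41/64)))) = 7873107*sqrt(65)/8840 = 7180.43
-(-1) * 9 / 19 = 9 / 19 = 0.47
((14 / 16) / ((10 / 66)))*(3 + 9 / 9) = 231 / 10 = 23.10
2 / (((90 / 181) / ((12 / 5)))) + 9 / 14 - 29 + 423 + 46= 472811 / 1050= 450.30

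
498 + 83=581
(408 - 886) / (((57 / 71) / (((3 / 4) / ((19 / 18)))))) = -152721 / 361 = -423.05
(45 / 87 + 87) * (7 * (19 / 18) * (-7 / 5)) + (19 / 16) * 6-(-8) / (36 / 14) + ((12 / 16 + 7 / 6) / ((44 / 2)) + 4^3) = -11928919 / 14355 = -830.99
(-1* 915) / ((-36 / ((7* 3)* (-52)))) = -27755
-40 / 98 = -20 / 49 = -0.41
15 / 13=1.15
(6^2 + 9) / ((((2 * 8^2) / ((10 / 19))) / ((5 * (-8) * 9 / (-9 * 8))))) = 1125 / 1216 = 0.93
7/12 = 0.58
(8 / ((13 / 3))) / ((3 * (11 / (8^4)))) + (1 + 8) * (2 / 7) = 231950 / 1001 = 231.72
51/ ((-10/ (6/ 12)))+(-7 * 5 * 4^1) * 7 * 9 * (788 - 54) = -129477651/ 20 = -6473882.55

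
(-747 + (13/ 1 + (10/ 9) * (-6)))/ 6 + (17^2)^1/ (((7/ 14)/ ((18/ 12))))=6692/ 9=743.56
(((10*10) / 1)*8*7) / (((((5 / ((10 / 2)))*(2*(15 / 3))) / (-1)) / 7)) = -3920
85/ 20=17/ 4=4.25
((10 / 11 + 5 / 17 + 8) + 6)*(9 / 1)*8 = 204696 / 187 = 1094.63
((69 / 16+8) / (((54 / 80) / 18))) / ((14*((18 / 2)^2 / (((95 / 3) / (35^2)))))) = 3743 / 500094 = 0.01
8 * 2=16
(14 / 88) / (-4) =-0.04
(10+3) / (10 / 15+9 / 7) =6.66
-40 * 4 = -160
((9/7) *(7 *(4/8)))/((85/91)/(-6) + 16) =2457/8651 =0.28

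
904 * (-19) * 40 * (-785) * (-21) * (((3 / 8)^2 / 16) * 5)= -7963491375 / 16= -497718210.94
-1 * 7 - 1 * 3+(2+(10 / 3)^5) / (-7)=-117496 / 1701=-69.07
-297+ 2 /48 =-7127 /24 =-296.96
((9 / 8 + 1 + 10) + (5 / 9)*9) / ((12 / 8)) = 137 / 12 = 11.42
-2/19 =-0.11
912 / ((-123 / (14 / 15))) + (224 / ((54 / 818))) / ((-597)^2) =-13633109056 / 1972723815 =-6.91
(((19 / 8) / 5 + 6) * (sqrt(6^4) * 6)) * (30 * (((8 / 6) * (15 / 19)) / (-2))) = -419580 / 19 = -22083.16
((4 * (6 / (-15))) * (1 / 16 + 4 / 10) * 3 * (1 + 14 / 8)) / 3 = -407 / 200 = -2.04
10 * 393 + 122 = 4052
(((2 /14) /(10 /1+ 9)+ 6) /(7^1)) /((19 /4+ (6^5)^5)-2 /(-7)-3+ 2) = 3196 /105874392623458207939253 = 0.00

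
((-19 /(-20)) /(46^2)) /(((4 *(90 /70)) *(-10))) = -133 /15235200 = -0.00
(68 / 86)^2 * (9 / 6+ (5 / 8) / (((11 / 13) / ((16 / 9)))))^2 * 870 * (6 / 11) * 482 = 25065897817160 / 22149171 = 1131685.60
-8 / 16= -1 / 2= -0.50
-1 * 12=-12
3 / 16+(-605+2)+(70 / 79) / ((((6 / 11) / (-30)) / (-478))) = 28682845 / 1264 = 22692.12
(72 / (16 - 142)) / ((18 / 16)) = -32 / 63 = -0.51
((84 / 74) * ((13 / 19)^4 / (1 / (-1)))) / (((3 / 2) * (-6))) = 0.03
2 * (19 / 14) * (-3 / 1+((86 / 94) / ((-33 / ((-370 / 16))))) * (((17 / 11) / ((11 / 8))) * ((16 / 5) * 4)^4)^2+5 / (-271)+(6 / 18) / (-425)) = 1584093424.22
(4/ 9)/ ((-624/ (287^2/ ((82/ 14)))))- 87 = -136211/ 1404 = -97.02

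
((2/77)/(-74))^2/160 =1/1298688160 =0.00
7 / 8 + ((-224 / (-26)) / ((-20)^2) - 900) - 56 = -2483269 / 2600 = -955.10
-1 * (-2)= 2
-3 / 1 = -3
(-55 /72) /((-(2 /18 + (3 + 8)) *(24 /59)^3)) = 2259169 /2211840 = 1.02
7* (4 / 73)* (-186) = -5208 / 73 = -71.34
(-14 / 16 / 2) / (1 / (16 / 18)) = -7 / 18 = -0.39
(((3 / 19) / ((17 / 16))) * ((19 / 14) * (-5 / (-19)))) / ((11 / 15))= 1800 / 24871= 0.07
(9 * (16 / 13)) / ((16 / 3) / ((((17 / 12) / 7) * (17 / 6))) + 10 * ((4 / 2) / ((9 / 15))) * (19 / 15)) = 0.21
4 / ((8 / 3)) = 3 / 2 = 1.50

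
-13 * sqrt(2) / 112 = -0.16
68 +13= 81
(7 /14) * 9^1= 9 /2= 4.50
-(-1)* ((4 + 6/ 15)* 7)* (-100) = -3080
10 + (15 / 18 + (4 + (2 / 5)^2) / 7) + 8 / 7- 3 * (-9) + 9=50999 / 1050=48.57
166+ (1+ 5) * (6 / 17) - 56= 1906 / 17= 112.12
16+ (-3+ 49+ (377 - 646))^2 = 49745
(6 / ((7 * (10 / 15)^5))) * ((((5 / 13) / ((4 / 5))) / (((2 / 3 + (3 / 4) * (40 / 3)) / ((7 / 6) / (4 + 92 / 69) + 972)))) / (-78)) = -566997975 / 155058176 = -3.66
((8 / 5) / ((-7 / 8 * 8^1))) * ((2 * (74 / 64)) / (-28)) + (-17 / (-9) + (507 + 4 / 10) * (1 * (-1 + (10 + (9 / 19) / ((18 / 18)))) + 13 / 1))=3822518279 / 335160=11405.06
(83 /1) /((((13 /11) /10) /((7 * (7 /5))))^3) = 103976303816 /2197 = 47326492.41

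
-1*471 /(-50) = 471 /50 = 9.42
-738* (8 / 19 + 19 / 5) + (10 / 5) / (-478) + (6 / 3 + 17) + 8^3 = -58672922 / 22705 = -2584.14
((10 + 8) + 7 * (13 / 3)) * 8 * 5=5800 / 3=1933.33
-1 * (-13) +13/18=247/18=13.72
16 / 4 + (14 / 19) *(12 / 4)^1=118 / 19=6.21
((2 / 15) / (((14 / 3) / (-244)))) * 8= -1952 / 35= -55.77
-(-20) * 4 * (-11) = -880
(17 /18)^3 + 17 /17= 10745 /5832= 1.84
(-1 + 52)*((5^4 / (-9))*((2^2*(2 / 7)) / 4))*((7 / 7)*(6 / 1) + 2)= -170000 / 21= -8095.24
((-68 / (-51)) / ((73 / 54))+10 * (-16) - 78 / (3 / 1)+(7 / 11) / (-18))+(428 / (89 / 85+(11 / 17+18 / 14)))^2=103217633712181 / 5048507574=20445.18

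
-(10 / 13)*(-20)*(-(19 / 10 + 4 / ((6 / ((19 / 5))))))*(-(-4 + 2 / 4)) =-238.72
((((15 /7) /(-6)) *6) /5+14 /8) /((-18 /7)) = -37 /72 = -0.51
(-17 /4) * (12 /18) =-17 /6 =-2.83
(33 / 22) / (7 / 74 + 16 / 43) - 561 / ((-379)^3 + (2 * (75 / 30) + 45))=86614141094 / 26947745055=3.21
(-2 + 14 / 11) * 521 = -4168 / 11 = -378.91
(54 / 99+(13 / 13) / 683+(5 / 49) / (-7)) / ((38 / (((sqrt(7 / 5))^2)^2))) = 685911 / 24980725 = 0.03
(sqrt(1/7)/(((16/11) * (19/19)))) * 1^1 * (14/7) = 11 * sqrt(7)/56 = 0.52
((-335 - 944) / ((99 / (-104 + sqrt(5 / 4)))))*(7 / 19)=931112 / 1881 - 8953*sqrt(5) / 3762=489.69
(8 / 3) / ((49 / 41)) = 328 / 147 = 2.23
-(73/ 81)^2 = -5329/ 6561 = -0.81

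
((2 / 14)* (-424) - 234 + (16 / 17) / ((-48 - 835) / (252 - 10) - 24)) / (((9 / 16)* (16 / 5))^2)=-5864335450 / 64494549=-90.93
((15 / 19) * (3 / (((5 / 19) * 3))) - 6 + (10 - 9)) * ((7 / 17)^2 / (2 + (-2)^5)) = 49 / 4335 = 0.01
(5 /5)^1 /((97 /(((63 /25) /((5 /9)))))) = 567 /12125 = 0.05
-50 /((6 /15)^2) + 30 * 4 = -385 /2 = -192.50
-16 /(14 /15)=-120 /7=-17.14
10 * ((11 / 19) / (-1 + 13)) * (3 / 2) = 55 / 76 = 0.72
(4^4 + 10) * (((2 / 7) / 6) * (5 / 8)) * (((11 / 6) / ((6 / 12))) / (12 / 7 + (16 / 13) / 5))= 475475 / 32112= 14.81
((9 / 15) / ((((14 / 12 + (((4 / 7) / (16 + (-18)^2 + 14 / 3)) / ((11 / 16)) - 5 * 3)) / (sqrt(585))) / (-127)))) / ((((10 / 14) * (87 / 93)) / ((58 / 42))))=2821104594 * sqrt(65) / 82589275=275.39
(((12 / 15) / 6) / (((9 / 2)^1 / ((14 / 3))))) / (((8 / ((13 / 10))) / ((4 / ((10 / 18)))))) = 182 / 1125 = 0.16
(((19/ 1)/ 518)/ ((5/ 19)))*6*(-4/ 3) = -1444/ 1295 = -1.12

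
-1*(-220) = 220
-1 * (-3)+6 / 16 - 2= 11 / 8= 1.38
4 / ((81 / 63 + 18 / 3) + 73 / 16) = 0.34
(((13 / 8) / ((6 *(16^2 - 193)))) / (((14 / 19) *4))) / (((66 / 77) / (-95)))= -23465 / 145152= -0.16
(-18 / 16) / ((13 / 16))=-1.38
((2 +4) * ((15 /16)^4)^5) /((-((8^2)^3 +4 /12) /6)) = -0.00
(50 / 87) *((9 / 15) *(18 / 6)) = 30 / 29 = 1.03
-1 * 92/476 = -23/119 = -0.19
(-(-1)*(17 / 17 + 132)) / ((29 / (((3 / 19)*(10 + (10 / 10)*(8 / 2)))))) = 294 / 29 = 10.14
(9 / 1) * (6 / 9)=6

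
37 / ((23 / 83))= 3071 / 23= 133.52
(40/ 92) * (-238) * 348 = -828240/ 23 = -36010.43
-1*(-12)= 12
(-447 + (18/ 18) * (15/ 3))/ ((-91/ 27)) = 918/ 7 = 131.14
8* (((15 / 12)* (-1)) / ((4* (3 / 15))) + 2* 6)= 167 / 2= 83.50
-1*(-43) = 43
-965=-965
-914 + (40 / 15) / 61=-167254 / 183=-913.96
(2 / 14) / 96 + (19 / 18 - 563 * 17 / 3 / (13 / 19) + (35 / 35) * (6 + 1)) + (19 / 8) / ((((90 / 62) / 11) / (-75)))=-157366709 / 26208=-6004.53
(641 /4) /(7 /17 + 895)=10897 /60888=0.18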